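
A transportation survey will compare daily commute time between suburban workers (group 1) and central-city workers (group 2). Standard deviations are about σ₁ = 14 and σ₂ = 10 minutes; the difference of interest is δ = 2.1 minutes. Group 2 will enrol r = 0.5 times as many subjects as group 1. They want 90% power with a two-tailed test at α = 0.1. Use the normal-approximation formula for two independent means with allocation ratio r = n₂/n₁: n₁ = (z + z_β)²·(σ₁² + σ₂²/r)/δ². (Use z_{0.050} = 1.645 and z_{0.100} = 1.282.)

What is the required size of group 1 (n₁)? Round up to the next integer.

n₁ = 770

n₁ = (z_{α/2} + z_β)² · (σ₁² + σ₂²/r) / δ²
   = (1.645 + 1.282)² · (14² + 10²/0.5) / 2.1²
   = 8.5673 · (196 + 200) / 4.41
   = 8.5673 · 396 / 4.41
   = 769.31
Round up → n₁ = 770; n₂ = r·n₁ = 0.5 × 770 = 385.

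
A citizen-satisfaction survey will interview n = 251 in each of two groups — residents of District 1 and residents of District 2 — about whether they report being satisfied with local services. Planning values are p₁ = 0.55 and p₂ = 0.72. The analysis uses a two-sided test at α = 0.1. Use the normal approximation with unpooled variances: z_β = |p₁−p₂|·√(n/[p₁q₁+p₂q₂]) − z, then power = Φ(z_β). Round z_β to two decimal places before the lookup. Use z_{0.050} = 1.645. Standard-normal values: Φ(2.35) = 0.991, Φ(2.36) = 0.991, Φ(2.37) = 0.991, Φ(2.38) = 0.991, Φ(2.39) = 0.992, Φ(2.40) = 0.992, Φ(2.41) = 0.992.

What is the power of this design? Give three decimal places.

z_β = |p₁−p₂|·√(n/[p₁q₁+p₂q₂]) − z_{α/2}
    = 0.17 · √(251/0.4491) − 1.645
    = 0.17 · 23.6410 − 1.645
    = 4.0190 − 1.645 = 2.3740 → 2.37
Power = Φ(2.37) = 0.991.

Power ≈ 0.991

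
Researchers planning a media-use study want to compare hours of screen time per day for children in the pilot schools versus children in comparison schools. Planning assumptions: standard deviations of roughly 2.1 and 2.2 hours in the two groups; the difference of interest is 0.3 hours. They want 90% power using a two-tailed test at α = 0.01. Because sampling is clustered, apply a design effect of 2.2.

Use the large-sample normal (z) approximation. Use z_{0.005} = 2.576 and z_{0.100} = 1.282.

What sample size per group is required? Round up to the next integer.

n = (z_{α/2} + z_β)² · (σ₁² + σ₂²) / δ²
  = (2.576 + 1.282)² · (2.1² + 2.2² = 9.25) / 0.3²
  = 14.8842 · 9.25 / 0.09
  = 1529.76
Design effect: 2.2 × 1529.76 = 3365.47.
Round up → n = 3366 per group.

n = 3366 per group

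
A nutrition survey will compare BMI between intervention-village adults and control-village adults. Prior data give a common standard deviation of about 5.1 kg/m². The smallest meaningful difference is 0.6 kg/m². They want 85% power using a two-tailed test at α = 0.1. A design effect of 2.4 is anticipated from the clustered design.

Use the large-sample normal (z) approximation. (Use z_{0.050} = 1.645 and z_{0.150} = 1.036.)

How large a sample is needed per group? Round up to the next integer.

n = (z_{α/2} + z_β)² · (σ₁² + σ₂²) / δ²
  = (1.645 + 1.036)² · (2·5.1² = 52.02) / 0.6²
  = 7.1878 · 52.02 / 0.36
  = 1038.63
Design effect: 2.4 × 1038.63 = 2492.72.
Round up → n = 2493 per group.

n = 2493 per group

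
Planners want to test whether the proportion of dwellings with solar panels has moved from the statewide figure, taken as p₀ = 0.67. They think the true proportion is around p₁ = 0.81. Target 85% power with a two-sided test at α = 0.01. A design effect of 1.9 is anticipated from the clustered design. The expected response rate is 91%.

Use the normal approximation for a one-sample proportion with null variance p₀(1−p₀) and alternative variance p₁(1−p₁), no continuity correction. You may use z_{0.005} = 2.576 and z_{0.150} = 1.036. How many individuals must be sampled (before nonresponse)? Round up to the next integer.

n = [z_{α/2}·√(p₀q₀) + z_β·√(p₁q₁)]² / (p₁ − p₀)²
  = [2.576·√(0.67·0.33) + 1.036·√(0.81·0.19)]² / (0.14)²
  = [2.576·0.4702 + 1.036·0.3923]² / 0.0196
  = [1.6177]² / 0.0196
  = 133.52
Design effect: 1.9 × 133.52 = 253.68.
Adjust for 91% response: 253.68 / 0.91 = 278.77.
Round up → n = 279.

n = 279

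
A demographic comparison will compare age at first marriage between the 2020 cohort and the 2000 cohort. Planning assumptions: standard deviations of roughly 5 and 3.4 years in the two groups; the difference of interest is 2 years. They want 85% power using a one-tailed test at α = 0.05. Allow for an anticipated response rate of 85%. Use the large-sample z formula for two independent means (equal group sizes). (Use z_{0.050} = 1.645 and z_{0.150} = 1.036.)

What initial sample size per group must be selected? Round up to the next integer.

n = 78 per group

n = (z_α + z_β)² · (σ₁² + σ₂²) / δ²
  = (1.645 + 1.036)² · (5² + 3.4² = 36.56) / 2²
  = 7.1878 · 36.56 / 4
  = 65.70
Adjust for 85% response: 65.70 / 0.85 = 77.29.
Round up → n = 78 per group.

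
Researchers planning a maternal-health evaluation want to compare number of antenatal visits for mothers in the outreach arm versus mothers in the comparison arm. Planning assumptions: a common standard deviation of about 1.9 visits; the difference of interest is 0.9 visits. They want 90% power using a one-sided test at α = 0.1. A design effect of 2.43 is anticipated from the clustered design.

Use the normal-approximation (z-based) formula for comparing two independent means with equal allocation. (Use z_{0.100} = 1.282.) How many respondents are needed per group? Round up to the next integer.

n = 143 per group

n = (z_α + z_β)² · (σ₁² + σ₂²) / δ²
  = (1.282 + 1.282)² · (2·1.9² = 7.22) / 0.9²
  = 6.5741 · 7.22 / 0.81
  = 58.60
Design effect: 2.43 × 58.60 = 142.39.
Round up → n = 143 per group.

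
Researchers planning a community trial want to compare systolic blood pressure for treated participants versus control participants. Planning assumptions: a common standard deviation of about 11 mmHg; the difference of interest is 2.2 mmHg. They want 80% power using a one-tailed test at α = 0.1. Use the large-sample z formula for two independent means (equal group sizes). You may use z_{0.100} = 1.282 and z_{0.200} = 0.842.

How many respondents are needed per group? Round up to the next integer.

n = 226 per group

n = (z_α + z_β)² · (σ₁² + σ₂²) / δ²
  = (1.282 + 0.842)² · (2·11² = 242) / 2.2²
  = 4.5114 · 242 / 4.84
  = 225.57
Round up → n = 226 per group.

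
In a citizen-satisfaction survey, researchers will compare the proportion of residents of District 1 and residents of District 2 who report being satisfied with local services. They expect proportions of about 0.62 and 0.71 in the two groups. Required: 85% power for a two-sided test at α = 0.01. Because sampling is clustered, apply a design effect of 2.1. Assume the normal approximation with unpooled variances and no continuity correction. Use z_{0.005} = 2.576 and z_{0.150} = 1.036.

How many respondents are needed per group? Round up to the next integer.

n = (z_{α/2} + z_β)² · [p₁(1−p₁) + p₂(1−p₂)] / (p₁ − p₂)²
  = (2.576 + 1.036)² · (0.62·0.38 + 0.71·0.29) / (-0.09)²
  = (3.612)² · (0.2356 + 0.2059) / 0.0081
  = 13.0465 · 0.4415 / 0.0081
  = 711.12
Design effect: 2.1 × 711.12 = 1493.35.
Round up → n = 1494 per group.

n = 1494 per group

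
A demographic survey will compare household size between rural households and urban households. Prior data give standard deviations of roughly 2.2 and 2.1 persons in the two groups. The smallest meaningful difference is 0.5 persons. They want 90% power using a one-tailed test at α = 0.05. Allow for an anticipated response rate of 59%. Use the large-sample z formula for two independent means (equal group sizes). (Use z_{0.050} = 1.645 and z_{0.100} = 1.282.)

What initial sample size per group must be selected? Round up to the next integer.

n = (z_α + z_β)² · (σ₁² + σ₂²) / δ²
  = (1.645 + 1.282)² · (2.2² + 2.1² = 9.25) / 0.5²
  = 8.5673 · 9.25 / 0.25
  = 316.99
Adjust for 59% response: 316.99 / 0.59 = 537.27.
Round up → n = 538 per group.

n = 538 per group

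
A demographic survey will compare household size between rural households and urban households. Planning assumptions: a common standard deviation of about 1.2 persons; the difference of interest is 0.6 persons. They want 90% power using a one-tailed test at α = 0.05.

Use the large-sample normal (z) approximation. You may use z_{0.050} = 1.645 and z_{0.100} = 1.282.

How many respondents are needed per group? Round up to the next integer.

n = (z_α + z_β)² · (σ₁² + σ₂²) / δ²
  = (1.645 + 1.282)² · (2·1.2² = 2.88) / 0.6²
  = 8.5673 · 2.88 / 0.36
  = 68.54
Round up → n = 69 per group.

n = 69 per group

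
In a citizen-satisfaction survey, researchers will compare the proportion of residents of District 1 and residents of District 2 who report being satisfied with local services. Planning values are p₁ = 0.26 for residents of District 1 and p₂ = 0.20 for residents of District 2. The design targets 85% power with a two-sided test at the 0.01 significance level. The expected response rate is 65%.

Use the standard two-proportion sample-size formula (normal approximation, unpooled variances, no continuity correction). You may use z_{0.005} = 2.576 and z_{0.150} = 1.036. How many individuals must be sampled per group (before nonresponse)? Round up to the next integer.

n = (z_{α/2} + z_β)² · [p₁(1−p₁) + p₂(1−p₂)] / (p₁ − p₂)²
  = (2.576 + 1.036)² · (0.26·0.74 + 0.20·0.80) / (0.06)²
  = (3.612)² · (0.1924 + 0.1600) / 0.0036
  = 13.0465 · 0.3524 / 0.0036
  = 1277.11
Adjust for 65% response: 1277.11 / 0.65 = 1964.79.
Round up → n = 1965 per group.

n = 1965 per group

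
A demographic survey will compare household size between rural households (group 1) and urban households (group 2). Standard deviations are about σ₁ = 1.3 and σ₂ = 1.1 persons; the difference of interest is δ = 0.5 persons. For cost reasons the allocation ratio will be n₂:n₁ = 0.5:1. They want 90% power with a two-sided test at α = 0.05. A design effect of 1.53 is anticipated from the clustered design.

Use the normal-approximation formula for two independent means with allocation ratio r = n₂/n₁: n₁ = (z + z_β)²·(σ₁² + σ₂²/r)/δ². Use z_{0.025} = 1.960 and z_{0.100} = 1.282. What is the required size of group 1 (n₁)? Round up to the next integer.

n₁ = (z_{α/2} + z_β)² · (σ₁² + σ₂²/r) / δ²
   = (1.960 + 1.282)² · (1.3² + 1.1²/0.5) / 0.5²
   = 10.5106 · (1.69 + 2.42) / 0.25
   = 10.5106 · 4.11 / 0.25
   = 172.79
Design effect: 1.53 × 172.79 = 264.37.
Round up → n₁ = 265; n₂ = r·n₁ = 0.5 × 265 = 133.

n₁ = 265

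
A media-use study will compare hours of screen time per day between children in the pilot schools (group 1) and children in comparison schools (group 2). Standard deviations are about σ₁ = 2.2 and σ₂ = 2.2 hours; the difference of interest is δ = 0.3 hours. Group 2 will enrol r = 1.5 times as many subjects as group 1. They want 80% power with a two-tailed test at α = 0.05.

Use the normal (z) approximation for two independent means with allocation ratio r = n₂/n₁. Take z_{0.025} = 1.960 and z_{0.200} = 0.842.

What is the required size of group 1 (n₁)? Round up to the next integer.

n₁ = 704

n₁ = (z_{α/2} + z_β)² · (σ₁² + σ₂²/r) / δ²
   = (1.960 + 0.842)² · (2.2² + 2.2²/1.5) / 0.3²
   = 7.8512 · (4.84 + 3.2267) / 0.09
   = 7.8512 · 8.0667 / 0.09
   = 703.70
Round up → n₁ = 704; n₂ = r·n₁ = 1.5 × 704 = 1056.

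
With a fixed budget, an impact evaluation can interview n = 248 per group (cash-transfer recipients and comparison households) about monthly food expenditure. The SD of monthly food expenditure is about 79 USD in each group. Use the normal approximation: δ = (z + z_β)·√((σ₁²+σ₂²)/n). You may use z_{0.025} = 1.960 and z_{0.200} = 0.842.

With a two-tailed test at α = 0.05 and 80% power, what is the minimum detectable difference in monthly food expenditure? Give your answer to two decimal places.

Minimum detectable difference ≈ 19.88 USD

δ = (z_{α/2} + z_β) · √((σ₁²+σ₂²)/n)
  = (1.960 + 0.842) · √(12482/248)
  = 2.802 · √50.3306
  = 2.802 · 7.0944
  = 19.8785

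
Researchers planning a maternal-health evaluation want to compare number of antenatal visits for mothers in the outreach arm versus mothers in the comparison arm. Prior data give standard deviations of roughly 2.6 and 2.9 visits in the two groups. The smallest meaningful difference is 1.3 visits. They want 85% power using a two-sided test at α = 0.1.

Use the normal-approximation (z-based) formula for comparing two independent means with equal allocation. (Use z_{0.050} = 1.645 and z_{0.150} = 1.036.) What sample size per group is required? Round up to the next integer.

n = 65 per group

n = (z_{α/2} + z_β)² · (σ₁² + σ₂²) / δ²
  = (1.645 + 1.036)² · (2.6² + 2.9² = 15.17) / 1.3²
  = 7.1878 · 15.17 / 1.69
  = 64.52
Round up → n = 65 per group.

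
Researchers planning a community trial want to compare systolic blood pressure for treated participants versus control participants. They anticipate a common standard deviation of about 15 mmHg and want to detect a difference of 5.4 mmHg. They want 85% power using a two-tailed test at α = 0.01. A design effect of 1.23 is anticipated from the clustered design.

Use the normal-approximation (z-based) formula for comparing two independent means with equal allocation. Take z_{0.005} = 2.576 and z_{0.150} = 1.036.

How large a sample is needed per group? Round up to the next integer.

n = (z_{α/2} + z_β)² · (σ₁² + σ₂²) / δ²
  = (2.576 + 1.036)² · (2·15² = 450) / 5.4²
  = 13.0465 · 450 / 29.16
  = 201.34
Design effect: 1.23 × 201.34 = 247.64.
Round up → n = 248 per group.

n = 248 per group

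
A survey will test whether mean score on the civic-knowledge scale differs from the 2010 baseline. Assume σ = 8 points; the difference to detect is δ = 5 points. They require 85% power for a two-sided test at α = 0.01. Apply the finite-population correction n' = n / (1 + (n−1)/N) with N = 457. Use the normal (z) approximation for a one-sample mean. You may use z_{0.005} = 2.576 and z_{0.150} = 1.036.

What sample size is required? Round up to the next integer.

n = (z_{α/2} + z_β)² · σ² / δ²
  = (2.576 + 1.036)² · 8² / 5²
  = 13.0465 · 64 / 25
  = 33.40
Finite-population correction (N = 457): 33.40 / (1 + (33.40 − 1)/457) = 31.19.
Round up → n = 32.

n = 32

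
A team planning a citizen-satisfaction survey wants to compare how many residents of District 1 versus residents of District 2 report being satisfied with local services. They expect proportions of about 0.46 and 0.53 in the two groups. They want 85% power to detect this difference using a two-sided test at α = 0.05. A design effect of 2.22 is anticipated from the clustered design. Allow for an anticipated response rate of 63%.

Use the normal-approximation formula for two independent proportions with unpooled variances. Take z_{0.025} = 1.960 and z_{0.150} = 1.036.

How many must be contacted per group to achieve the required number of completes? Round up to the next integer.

n = (z_{α/2} + z_β)² · [p₁(1−p₁) + p₂(1−p₂)] / (p₁ − p₂)²
  = (1.960 + 1.036)² · (0.46·0.54 + 0.53·0.47) / (-0.07)²
  = (2.996)² · (0.2484 + 0.2491) / 0.0049
  = 8.9760 · 0.4975 / 0.0049
  = 911.34
Design effect: 2.22 × 911.34 = 2023.18.
Adjust for 63% response: 2023.18 / 0.63 = 3211.39.
Round up → n = 3212 per group.

n = 3212 per group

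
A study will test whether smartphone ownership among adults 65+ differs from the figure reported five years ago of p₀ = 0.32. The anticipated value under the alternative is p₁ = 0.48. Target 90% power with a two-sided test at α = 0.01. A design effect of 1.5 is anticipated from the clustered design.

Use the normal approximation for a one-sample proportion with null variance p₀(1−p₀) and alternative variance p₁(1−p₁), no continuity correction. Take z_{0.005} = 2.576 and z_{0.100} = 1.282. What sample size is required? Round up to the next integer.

n = [z_{α/2}·√(p₀q₀) + z_β·√(p₁q₁)]² / (p₁ − p₀)²
  = [2.576·√(0.32·0.68) + 1.282·√(0.48·0.52)]² / (0.16)²
  = [2.576·0.4665 + 1.282·0.4996]² / 0.0256
  = [1.8421]² / 0.0256
  = 132.56
Design effect: 1.5 × 132.56 = 198.83.
Round up → n = 199.

n = 199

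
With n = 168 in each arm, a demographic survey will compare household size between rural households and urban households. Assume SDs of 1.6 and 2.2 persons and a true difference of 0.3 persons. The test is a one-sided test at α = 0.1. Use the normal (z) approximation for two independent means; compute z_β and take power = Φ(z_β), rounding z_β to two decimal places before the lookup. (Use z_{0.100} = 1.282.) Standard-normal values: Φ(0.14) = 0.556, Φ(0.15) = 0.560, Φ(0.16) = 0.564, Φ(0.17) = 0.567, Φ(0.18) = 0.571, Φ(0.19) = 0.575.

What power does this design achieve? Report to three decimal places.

z_β = δ·√(n/(σ₁²+σ₂²)) − z_α
    = 0.3 · √(168/7.4) − 1.282
    = 0.3 · 4.76474 − 1.282
    = 1.4294 − 1.282 = 0.1474 → 0.15
Power = Φ(0.15) = 0.560.

Power ≈ 0.560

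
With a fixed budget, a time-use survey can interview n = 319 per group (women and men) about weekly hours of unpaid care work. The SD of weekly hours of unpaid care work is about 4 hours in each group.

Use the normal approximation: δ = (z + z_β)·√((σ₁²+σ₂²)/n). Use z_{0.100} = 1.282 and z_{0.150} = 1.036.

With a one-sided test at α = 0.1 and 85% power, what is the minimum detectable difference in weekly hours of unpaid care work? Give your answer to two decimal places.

δ = (z_α + z_β) · √((σ₁²+σ₂²)/n)
  = (1.282 + 1.036) · √(32/319)
  = 2.318 · √0.10031
  = 2.318 · 0.3167
  = 0.7342

Minimum detectable difference ≈ 0.73 hours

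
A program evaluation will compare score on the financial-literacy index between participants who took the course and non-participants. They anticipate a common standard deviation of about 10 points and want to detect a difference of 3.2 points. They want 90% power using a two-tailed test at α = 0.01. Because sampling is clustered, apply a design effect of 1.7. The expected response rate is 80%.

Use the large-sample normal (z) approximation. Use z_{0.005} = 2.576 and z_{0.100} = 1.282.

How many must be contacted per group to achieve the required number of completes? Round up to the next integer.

n = 618 per group

n = (z_{α/2} + z_β)² · (σ₁² + σ₂²) / δ²
  = (2.576 + 1.282)² · (2·10² = 200) / 3.2²
  = 14.8842 · 200 / 10.24
  = 290.71
Design effect: 1.7 × 290.71 = 494.20.
Adjust for 80% response: 494.20 / 0.80 = 617.75.
Round up → n = 618 per group.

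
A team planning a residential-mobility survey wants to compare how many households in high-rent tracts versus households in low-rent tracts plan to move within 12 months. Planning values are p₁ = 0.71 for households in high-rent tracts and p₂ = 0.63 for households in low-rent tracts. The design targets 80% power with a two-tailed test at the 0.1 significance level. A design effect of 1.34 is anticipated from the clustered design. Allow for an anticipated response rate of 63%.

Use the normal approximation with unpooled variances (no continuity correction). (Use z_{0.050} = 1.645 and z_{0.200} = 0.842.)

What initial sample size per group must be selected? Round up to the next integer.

n = (z_{α/2} + z_β)² · [p₁(1−p₁) + p₂(1−p₂)] / (p₁ − p₂)²
  = (1.645 + 0.842)² · (0.71·0.29 + 0.63·0.37) / (0.08)²
  = (2.487)² · (0.2059 + 0.2331) / 0.0064
  = 6.1852 · 0.4390 / 0.0064
  = 424.26
Design effect: 1.34 × 424.26 = 568.51.
Adjust for 63% response: 568.51 / 0.63 = 902.40.
Round up → n = 903 per group.

n = 903 per group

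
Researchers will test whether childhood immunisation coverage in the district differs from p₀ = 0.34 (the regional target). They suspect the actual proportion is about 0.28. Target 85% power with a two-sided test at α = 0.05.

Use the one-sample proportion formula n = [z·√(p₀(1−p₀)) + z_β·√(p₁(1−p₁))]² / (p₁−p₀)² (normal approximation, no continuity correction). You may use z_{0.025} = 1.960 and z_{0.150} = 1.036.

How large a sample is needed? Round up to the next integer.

n = [z_{α/2}·√(p₀q₀) + z_β·√(p₁q₁)]² / (p₁ − p₀)²
  = [1.960·√(0.34·0.66) + 1.036·√(0.28·0.72)]² / (-0.06)²
  = [1.960·0.4737 + 1.036·0.4490]² / 0.0036
  = [1.3936]² / 0.0036
  = 539.50
Round up → n = 540.

n = 540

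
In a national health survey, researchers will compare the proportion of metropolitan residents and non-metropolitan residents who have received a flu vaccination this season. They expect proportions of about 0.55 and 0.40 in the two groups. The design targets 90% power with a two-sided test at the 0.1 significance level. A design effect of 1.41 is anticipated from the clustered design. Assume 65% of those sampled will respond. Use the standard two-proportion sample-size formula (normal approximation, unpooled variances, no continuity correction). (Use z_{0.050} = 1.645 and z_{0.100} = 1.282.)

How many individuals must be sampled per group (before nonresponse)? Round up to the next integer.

n = 403 per group

n = (z_{α/2} + z_β)² · [p₁(1−p₁) + p₂(1−p₂)] / (p₁ − p₂)²
  = (1.645 + 1.282)² · (0.55·0.45 + 0.40·0.60) / (0.15)²
  = (2.927)² · (0.2475 + 0.2400) / 0.0225
  = 8.5673 · 0.4875 / 0.0225
  = 185.63
Design effect: 1.41 × 185.63 = 261.73.
Adjust for 65% response: 261.73 / 0.65 = 402.66.
Round up → n = 403 per group.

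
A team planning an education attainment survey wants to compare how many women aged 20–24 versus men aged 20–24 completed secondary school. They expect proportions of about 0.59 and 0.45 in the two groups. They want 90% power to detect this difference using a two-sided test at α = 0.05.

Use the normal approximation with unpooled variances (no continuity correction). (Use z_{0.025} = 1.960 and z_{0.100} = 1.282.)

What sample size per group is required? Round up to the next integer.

n = (z_{α/2} + z_β)² · [p₁(1−p₁) + p₂(1−p₂)] / (p₁ − p₂)²
  = (1.960 + 1.282)² · (0.59·0.41 + 0.45·0.55) / (0.14)²
  = (3.242)² · (0.2419 + 0.2475) / 0.0196
  = 10.5106 · 0.4894 / 0.0196
  = 262.44
Round up → n = 263 per group.

n = 263 per group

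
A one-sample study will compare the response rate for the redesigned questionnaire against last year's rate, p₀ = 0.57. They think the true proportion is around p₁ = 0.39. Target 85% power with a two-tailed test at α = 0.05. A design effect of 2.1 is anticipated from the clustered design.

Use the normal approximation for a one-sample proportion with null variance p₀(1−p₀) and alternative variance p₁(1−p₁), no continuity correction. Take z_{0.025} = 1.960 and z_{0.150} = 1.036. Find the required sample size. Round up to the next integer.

n = [z_{α/2}·√(p₀q₀) + z_β·√(p₁q₁)]² / (p₁ − p₀)²
  = [1.960·√(0.57·0.43) + 1.036·√(0.39·0.61)]² / (-0.18)²
  = [1.960·0.4951 + 1.036·0.4877]² / 0.0324
  = [1.4757]² / 0.0324
  = 67.21
Design effect: 2.1 × 67.21 = 141.14.
Round up → n = 142.

n = 142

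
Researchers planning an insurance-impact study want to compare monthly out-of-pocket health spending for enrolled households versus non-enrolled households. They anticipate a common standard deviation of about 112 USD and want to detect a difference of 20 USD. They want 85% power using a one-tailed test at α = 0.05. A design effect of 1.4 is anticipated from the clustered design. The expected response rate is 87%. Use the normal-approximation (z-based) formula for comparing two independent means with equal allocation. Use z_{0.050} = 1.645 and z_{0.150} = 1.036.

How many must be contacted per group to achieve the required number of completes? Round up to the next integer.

n = (z_α + z_β)² · (σ₁² + σ₂²) / δ²
  = (1.645 + 1.036)² · (2·112² = 25088) / 20²
  = 7.1878 · 25088 / 400
  = 450.82
Design effect: 1.4 × 450.82 = 631.14.
Adjust for 87% response: 631.14 / 0.87 = 725.45.
Round up → n = 726 per group.

n = 726 per group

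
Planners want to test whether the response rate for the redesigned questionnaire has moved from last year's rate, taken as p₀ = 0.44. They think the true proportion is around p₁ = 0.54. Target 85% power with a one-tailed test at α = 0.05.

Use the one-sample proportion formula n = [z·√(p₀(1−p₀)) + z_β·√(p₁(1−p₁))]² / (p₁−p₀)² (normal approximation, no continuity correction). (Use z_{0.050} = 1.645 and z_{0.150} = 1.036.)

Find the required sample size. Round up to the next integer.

n = [z_α·√(p₀q₀) + z_β·√(p₁q₁)]² / (p₁ − p₀)²
  = [1.645·√(0.44·0.56) + 1.036·√(0.54·0.46)]² / (0.10)²
  = [1.645·0.4964 + 1.036·0.4984]² / 0.0100
  = [1.3329]² / 0.0100
  = 177.66
Round up → n = 178.

n = 178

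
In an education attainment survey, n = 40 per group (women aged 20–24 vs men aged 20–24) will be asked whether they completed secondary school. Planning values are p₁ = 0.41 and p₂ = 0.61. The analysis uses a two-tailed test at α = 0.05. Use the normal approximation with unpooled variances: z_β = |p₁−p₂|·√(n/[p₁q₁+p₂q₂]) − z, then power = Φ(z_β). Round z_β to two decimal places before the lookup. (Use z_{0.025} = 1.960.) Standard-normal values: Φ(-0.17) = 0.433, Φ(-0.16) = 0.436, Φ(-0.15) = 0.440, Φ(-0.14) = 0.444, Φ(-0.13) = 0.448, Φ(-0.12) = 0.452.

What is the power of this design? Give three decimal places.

Power ≈ 0.448

z_β = |p₁−p₂|·√(n/[p₁q₁+p₂q₂]) − z_{α/2}
    = 0.20 · √(40/0.4798) − 1.960
    = 0.20 · 9.1306 − 1.960
    = 1.8261 − 1.960 = -0.1339 → -0.13
Power = Φ(-0.13) = 0.448.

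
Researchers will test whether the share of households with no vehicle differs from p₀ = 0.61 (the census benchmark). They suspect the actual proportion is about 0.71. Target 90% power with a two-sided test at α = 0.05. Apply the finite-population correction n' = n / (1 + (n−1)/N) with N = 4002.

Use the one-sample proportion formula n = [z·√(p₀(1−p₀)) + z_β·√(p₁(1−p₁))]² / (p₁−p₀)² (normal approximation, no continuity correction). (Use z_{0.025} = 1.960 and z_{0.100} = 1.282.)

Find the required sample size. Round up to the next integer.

n = 224

n = [z_{α/2}·√(p₀q₀) + z_β·√(p₁q₁)]² / (p₁ − p₀)²
  = [1.960·√(0.61·0.39) + 1.282·√(0.71·0.29)]² / (0.10)²
  = [1.960·0.4877 + 1.282·0.4538]² / 0.0100
  = [1.5377]² / 0.0100
  = 236.46
Finite-population correction (N = 4002): 236.46 / (1 + (236.46 − 1)/4002) = 223.32.
Round up → n = 224.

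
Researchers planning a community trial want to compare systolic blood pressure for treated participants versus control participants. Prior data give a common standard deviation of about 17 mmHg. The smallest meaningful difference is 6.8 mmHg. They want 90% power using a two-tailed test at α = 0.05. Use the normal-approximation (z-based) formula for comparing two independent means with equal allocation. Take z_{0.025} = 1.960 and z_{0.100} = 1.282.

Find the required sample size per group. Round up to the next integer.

n = 132 per group

n = (z_{α/2} + z_β)² · (σ₁² + σ₂²) / δ²
  = (1.960 + 1.282)² · (2·17² = 578) / 6.8²
  = 10.5106 · 578 / 46.24
  = 131.38
Round up → n = 132 per group.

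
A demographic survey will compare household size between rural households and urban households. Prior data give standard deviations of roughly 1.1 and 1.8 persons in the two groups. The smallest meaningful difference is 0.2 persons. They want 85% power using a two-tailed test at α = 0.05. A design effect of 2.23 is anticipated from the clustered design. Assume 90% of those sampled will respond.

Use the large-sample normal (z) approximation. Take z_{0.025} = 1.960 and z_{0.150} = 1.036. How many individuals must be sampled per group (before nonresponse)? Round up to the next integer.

n = (z_{α/2} + z_β)² · (σ₁² + σ₂²) / δ²
  = (1.960 + 1.036)² · (1.1² + 1.8² = 4.45) / 0.2²
  = 8.9760 · 4.45 / 0.04
  = 998.58
Design effect: 2.23 × 998.58 = 2226.84.
Adjust for 90% response: 2226.84 / 0.90 = 2474.26.
Round up → n = 2475 per group.

n = 2475 per group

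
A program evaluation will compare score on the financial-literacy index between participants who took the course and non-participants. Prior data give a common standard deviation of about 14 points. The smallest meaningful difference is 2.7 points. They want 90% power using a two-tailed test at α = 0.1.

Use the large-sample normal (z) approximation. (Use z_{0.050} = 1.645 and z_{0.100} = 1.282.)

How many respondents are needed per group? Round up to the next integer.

n = 461 per group

n = (z_{α/2} + z_β)² · (σ₁² + σ₂²) / δ²
  = (1.645 + 1.282)² · (2·14² = 392) / 2.7²
  = 8.5673 · 392 / 7.29
  = 460.68
Round up → n = 461 per group.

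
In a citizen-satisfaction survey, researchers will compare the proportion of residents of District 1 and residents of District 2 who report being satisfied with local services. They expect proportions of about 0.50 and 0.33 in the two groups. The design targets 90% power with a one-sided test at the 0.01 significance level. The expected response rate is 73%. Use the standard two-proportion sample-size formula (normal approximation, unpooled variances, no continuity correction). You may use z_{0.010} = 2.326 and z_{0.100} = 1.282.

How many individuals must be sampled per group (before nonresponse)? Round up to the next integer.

n = (z_α + z_β)² · [p₁(1−p₁) + p₂(1−p₂)] / (p₁ − p₂)²
  = (2.326 + 1.282)² · (0.50·0.50 + 0.33·0.67) / (0.17)²
  = (3.608)² · (0.2500 + 0.2211) / 0.0289
  = 13.0177 · 0.4711 / 0.0289
  = 212.20
Adjust for 73% response: 212.20 / 0.73 = 290.69.
Round up → n = 291 per group.

n = 291 per group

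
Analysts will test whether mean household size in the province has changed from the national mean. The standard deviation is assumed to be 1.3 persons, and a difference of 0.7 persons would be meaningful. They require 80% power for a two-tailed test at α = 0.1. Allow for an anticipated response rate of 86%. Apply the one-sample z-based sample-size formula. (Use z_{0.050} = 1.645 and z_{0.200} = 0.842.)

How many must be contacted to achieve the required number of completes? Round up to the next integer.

n = 25

n = (z_{α/2} + z_β)² · σ² / δ²
  = (1.645 + 0.842)² · 1.3² / 0.7²
  = 6.1852 · 1.69 / 0.49
  = 21.33
Adjust for 86% response: 21.33 / 0.86 = 24.81.
Round up → n = 25.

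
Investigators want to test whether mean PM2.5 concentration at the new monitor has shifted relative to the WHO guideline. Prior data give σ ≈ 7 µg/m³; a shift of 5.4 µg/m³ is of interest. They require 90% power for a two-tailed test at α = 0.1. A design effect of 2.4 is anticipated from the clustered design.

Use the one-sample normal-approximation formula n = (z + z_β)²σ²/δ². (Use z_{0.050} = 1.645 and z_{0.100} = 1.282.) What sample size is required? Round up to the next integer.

n = 35

n = (z_{α/2} + z_β)² · σ² / δ²
  = (1.645 + 1.282)² · 7² / 5.4²
  = 8.5673 · 49 / 29.16
  = 14.40
Design effect: 2.4 × 14.40 = 34.55.
Round up → n = 35.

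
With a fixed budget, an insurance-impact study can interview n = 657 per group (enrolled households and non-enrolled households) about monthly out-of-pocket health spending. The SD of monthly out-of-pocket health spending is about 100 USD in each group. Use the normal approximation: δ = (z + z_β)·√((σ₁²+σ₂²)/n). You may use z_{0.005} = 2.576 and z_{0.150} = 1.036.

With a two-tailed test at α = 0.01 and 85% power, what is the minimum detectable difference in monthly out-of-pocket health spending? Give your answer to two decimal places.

Minimum detectable difference ≈ 19.93 USD

δ = (z_{α/2} + z_β) · √((σ₁²+σ₂²)/n)
  = (2.576 + 1.036) · √(20000/657)
  = 3.612 · √30.4414
  = 3.612 · 5.5174
  = 19.9287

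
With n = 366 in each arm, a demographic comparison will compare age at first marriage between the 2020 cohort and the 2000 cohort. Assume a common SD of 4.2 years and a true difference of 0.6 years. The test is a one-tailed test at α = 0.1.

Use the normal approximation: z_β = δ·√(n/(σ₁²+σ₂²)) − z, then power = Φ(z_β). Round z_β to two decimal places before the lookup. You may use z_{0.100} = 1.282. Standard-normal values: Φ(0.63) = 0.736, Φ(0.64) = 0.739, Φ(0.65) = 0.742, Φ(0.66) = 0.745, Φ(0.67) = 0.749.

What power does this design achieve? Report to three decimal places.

Power ≈ 0.742

z_β = δ·√(n/(σ₁²+σ₂²)) − z_α
    = 0.6 · √(366/35.28) − 1.282
    = 0.6 · 3.22089 − 1.282
    = 1.9325 − 1.282 = 0.6505 → 0.65
Power = Φ(0.65) = 0.742.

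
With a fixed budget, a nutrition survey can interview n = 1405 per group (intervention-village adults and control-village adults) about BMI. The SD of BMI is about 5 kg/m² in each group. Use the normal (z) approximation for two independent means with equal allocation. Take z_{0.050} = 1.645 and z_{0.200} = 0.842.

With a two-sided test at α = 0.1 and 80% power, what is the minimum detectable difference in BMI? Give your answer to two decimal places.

δ = (z_{α/2} + z_β) · √((σ₁²+σ₂²)/n)
  = (1.645 + 0.842) · √(50/1405)
  = 2.487 · √0.03559
  = 2.487 · 0.1886
  = 0.4692

Minimum detectable difference ≈ 0.47 kg/m²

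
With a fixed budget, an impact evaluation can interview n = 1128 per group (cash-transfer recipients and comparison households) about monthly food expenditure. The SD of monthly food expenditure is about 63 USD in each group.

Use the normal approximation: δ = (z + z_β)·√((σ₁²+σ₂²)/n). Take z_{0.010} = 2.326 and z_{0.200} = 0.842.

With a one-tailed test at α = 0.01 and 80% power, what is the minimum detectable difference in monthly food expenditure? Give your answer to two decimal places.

Minimum detectable difference ≈ 8.40 USD

δ = (z_α + z_β) · √((σ₁²+σ₂²)/n)
  = (2.326 + 0.842) · √(7938/1128)
  = 3.168 · √7.0372
  = 3.168 · 2.6528
  = 8.4040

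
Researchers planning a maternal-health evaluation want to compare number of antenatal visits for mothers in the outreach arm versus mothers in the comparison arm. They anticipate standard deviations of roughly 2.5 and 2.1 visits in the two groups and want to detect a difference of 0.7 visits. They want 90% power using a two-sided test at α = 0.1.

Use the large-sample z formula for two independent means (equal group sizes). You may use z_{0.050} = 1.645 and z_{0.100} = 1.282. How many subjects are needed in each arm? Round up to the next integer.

n = 187 per group

n = (z_{α/2} + z_β)² · (σ₁² + σ₂²) / δ²
  = (1.645 + 1.282)² · (2.5² + 2.1² = 10.66) / 0.7²
  = 8.5673 · 10.66 / 0.49
  = 186.38
Round up → n = 187 per group.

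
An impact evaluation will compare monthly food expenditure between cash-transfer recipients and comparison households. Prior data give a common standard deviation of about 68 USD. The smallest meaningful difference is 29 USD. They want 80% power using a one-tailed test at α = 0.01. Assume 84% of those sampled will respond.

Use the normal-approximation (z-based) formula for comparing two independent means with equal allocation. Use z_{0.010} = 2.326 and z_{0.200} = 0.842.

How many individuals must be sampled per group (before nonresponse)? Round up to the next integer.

n = (z_α + z_β)² · (σ₁² + σ₂²) / δ²
  = (2.326 + 0.842)² · (2·68² = 9248) / 29²
  = 10.0362 · 9248 / 841
  = 110.36
Adjust for 84% response: 110.36 / 0.84 = 131.38.
Round up → n = 132 per group.

n = 132 per group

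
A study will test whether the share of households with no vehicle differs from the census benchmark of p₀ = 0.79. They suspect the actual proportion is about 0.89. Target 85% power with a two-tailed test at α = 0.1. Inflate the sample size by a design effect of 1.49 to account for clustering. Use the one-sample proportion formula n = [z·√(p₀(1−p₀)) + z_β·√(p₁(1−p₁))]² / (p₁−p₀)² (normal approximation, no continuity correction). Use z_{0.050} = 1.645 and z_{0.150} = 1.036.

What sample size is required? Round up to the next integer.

n = 148

n = [z_{α/2}·√(p₀q₀) + z_β·√(p₁q₁)]² / (p₁ − p₀)²
  = [1.645·√(0.79·0.21) + 1.036·√(0.89·0.11)]² / (0.10)²
  = [1.645·0.4073 + 1.036·0.3129]² / 0.0100
  = [0.9942]² / 0.0100
  = 98.84
Design effect: 1.49 × 98.84 = 147.27.
Round up → n = 148.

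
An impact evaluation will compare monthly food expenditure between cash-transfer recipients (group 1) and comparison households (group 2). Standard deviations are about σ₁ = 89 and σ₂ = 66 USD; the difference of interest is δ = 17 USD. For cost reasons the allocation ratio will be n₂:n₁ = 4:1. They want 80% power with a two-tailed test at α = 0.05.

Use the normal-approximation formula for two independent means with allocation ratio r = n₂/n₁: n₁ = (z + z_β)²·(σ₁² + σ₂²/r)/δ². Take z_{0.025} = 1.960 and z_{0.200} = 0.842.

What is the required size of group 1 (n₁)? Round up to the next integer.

n₁ = 245

n₁ = (z_{α/2} + z_β)² · (σ₁² + σ₂²/r) / δ²
   = (1.960 + 0.842)² · (89² + 66²/4) / 17²
   = 7.8512 · (7921 + 1089) / 289
   = 7.8512 · 9010 / 289
   = 244.77
Round up → n₁ = 245; n₂ = r·n₁ = 4 × 245 = 980.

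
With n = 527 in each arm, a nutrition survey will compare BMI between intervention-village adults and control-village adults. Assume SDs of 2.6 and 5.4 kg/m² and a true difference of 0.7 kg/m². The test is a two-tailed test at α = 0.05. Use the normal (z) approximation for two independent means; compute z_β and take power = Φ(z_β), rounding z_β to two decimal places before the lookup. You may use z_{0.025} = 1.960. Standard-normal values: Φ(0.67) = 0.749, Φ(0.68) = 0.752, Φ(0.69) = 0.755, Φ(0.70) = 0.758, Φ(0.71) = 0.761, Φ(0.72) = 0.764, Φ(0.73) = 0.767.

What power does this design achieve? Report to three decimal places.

z_β = δ·√(n/(σ₁²+σ₂²)) − z_{α/2}
    = 0.7 · √(527/35.92) − 1.960
    = 0.7 · 3.83034 − 1.960
    = 2.6812 − 1.960 = 0.7212 → 0.72
Power = Φ(0.72) = 0.764.

Power ≈ 0.764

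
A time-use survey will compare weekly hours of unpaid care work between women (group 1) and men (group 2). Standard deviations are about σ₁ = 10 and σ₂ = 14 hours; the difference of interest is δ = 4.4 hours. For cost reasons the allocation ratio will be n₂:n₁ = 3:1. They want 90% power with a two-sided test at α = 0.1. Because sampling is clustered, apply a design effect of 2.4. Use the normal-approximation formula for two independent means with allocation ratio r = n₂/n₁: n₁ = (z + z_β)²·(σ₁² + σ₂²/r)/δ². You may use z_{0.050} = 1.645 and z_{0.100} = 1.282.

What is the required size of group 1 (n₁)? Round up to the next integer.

n₁ = (z_{α/2} + z_β)² · (σ₁² + σ₂²/r) / δ²
   = (1.645 + 1.282)² · (10² + 14²/3) / 4.4²
   = 8.5673 · (100 + 65.3333) / 19.36
   = 8.5673 · 165.3333 / 19.36
   = 73.16
Design effect: 2.4 × 73.16 = 175.59.
Round up → n₁ = 176; n₂ = r·n₁ = 3 × 176 = 528.

n₁ = 176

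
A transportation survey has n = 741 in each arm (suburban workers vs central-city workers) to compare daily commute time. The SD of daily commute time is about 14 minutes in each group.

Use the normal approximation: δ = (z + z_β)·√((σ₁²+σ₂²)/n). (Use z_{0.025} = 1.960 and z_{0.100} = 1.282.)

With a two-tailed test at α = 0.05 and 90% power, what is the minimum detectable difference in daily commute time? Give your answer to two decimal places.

Minimum detectable difference ≈ 2.36 minutes

δ = (z_{α/2} + z_β) · √((σ₁²+σ₂²)/n)
  = (1.960 + 1.282) · √(392/741)
  = 3.242 · √0.52901
  = 3.242 · 0.7273
  = 2.3580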